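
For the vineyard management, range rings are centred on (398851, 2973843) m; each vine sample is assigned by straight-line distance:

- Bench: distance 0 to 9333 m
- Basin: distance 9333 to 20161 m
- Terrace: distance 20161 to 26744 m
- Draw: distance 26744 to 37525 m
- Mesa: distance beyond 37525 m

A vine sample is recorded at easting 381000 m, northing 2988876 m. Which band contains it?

Terrace

Distance = √((381000−398851)² + (2988876−2973843)²) = √(318658201.000 + 225991089.000) = 23337.722 m.
20161 ≤ 23337.722 < 26744 → Terrace.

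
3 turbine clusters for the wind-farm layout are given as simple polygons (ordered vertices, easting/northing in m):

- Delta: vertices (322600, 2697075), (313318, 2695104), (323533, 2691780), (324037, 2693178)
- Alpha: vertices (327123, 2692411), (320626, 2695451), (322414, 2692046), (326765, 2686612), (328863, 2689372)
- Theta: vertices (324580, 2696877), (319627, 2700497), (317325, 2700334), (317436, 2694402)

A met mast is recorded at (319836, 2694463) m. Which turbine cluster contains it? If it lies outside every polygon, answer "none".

Delta

Cast a ray rightward from (319836, 2694463). For each polygon, the edges (by vertex number in listed order) whose endpoints lie on opposite sides of northing = 2694463, where each meets that height, and whether that is right or left of the point:
Delta: 2–3 at easting≈315287.9 (left), 4–1 at easting≈323563.2 (right) → 1 crossing.
Alpha: 1–2 at easting≈322737.5 (right), 2–3 at easting≈321144.8 (right) → 2 crossings.
Theta: 3–4 at easting≈317434.9 (left), 4–1 at easting≈317612.1 (left) → 0 crossings.
Only Delta has an odd count, so the point is inside Delta.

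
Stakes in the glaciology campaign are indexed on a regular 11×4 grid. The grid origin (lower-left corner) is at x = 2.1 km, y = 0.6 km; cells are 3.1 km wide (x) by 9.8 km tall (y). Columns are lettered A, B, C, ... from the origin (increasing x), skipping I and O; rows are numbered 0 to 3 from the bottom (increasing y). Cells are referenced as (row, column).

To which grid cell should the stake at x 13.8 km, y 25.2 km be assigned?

Column index: ⌊(13.8 − 2.1) / 3.1⌋ = ⌊3.774⌋ = 3 → column D
Row offset from origin: ⌊(25.2 − 0.6) / 9.8⌋ = ⌊2.510⌋ = 2 → row 2

(2, D)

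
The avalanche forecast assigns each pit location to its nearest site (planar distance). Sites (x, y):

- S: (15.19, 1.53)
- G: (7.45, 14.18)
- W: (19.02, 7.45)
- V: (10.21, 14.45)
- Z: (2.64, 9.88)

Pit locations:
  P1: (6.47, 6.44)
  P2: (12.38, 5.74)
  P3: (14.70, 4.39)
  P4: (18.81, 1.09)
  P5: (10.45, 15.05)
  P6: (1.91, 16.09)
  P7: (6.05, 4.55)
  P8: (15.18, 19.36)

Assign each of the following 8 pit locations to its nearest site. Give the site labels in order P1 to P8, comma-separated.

Z, S, S, S, V, G, Z, V

P1 → Z (d²=26.50)
P2 → S (d²=25.62)
P3 → S (d²=8.42)
P4 → S (d²=13.30)
P5 → V (d²=0.42)
P6 → G (d²=34.34)
P7 → Z (d²=40.04)
P8 → V (d²=48.81)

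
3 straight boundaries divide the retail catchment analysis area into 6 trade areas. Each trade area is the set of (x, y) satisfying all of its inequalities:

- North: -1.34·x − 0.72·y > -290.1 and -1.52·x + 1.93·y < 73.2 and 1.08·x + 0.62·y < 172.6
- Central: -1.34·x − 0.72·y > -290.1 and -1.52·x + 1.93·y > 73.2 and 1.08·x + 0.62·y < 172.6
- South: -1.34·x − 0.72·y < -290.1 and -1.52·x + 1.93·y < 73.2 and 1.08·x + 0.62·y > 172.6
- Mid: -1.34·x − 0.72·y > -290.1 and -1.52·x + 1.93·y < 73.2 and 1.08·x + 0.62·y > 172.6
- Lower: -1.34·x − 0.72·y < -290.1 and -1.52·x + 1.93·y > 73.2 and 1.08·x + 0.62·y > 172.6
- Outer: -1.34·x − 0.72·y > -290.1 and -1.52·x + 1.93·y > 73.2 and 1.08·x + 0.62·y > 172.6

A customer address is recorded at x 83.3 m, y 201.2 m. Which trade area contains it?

Outer

-1.34·83.3 − 0.72·201.2 = -256.486, which is > -290.1
-1.52·83.3 + 1.93·201.2 = 261.700, which is > 73.2
1.08·83.3 + 0.62·201.2 = 214.708, which is > 172.6
This sign pattern matches Outer.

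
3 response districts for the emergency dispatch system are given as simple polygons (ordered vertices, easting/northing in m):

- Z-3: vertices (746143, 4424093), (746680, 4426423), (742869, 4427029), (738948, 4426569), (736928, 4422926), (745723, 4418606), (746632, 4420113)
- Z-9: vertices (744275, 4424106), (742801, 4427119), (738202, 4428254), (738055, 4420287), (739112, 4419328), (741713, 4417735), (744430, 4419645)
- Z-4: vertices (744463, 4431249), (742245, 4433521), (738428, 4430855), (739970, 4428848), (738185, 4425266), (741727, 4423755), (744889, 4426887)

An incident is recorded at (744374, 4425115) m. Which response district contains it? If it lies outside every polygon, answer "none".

Cast a ray rightward from (744374, 4425115). For each polygon, the edges (by vertex number in listed order) whose endpoints lie on opposite sides of northing = 4425115, where each meets that height, and whether that is right or left of the point:
Z-3: 1–2 at easting≈746378.5 (right), 4–5 at easting≈738141.8 (left) → 1 crossing.
Z-9: 1–2 at easting≈743781.4 (left), 3–4 at easting≈738144.1 (left) → 0 crossings.
Z-4: 5–6 at easting≈738539.0 (left), 6–7 at easting≈743100.0 (left) → 0 crossings.
Only Z-3 has an odd count, so the point is inside Z-3.

Z-3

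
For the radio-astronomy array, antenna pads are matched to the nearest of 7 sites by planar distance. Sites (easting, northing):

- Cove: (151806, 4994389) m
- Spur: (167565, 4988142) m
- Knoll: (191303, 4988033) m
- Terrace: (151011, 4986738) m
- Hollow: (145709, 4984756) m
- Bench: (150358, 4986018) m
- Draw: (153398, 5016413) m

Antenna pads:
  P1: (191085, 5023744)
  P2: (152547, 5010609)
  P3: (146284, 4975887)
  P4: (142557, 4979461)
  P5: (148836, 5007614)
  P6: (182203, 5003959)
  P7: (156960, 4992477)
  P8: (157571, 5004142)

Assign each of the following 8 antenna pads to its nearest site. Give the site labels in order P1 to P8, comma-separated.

P1 → Knoll (d²=1275323045.00)
P2 → Draw (d²=34410617.00)
P3 → Hollow (d²=78989786.00)
P4 → Hollow (d²=37972129.00)
P5 → Draw (d²=98234245.00)
P6 → Knoll (d²=336447476.00)
P7 → Cove (d²=30219460.00)
P8 → Cove (d²=128356234.00)

Knoll, Draw, Hollow, Hollow, Draw, Knoll, Cove, Cove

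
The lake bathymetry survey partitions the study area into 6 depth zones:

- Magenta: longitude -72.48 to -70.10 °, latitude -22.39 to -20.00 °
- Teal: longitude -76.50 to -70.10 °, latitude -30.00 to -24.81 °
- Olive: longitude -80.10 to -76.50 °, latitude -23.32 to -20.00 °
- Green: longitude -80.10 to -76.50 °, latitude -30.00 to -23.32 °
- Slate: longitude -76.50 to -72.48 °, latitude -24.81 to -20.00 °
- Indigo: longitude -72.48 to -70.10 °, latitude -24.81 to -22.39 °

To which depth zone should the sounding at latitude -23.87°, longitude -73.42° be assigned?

The point has longitude = -73.42 and latitude = -23.87.
Only Slate satisfies -76.50 ≤ longitude ≤ -72.48 and -24.81 ≤ latitude ≤ -20.00.

Slate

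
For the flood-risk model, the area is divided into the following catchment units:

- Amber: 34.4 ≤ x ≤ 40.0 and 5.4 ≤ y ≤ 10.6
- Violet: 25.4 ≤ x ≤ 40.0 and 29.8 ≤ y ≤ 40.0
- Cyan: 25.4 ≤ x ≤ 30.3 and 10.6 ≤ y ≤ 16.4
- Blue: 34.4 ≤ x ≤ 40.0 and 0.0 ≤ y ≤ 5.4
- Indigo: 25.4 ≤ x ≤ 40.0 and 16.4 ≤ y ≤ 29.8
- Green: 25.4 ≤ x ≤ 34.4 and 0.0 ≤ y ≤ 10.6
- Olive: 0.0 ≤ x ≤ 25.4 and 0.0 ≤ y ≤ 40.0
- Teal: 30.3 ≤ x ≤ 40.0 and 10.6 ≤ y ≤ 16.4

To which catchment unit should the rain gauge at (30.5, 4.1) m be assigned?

The point has x = 30.5 and y = 4.1.
Only Green satisfies 25.4 ≤ x ≤ 34.4 and 0.0 ≤ y ≤ 10.6.

Green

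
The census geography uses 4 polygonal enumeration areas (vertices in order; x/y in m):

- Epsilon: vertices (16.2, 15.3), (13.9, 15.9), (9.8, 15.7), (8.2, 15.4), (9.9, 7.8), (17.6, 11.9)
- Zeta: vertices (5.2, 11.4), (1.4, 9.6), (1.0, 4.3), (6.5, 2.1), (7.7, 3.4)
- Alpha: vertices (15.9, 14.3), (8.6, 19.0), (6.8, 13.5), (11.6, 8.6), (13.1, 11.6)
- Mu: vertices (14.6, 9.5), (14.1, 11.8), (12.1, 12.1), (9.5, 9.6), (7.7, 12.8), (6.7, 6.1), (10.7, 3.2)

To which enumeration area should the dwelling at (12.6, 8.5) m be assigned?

Cast a ray rightward from (12.6, 8.5). For each polygon, the edges (by vertex number in listed order) whose endpoints lie on opposite sides of y = 8.5, where each meets that height, and whether that is right or left of the point:
Epsilon: 4–5 at x≈9.74 (left), 5–6 at x≈11.21 (left) → 0 crossings.
Zeta: 2–3 at x≈1.32 (left), 5–1 at x≈6.11 (left) → 0 crossings.
Alpha: no edge straddles that height → 0 crossings.
Mu: 5–6 at x≈7.06 (left), 7–1 at x≈13.98 (right) → 1 crossing.
Only Mu has an odd count, so the point is inside Mu.

Mu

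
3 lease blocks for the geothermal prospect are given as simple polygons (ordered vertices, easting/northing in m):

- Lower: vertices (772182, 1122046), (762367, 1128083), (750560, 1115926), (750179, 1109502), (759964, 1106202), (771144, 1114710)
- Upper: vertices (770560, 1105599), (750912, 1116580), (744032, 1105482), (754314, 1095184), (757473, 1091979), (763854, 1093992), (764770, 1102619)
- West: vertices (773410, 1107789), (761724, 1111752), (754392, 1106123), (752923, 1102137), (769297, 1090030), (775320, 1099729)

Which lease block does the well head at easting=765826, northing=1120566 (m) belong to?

Cast a ray rightward from (765826, 1120566). For each polygon, the edges (by vertex number in listed order) whose endpoints lie on opposite sides of northing = 1120566, where each meets that height, and whether that is right or left of the point:
Lower: 2–3 at easting≈755066.4 (left), 6–1 at easting≈771972.6 (right) → 1 crossing.
Upper: no edge straddles that height → 0 crossings.
West: no edge straddles that height → 0 crossings.
Only Lower has an odd count, so the point is inside Lower.

Lower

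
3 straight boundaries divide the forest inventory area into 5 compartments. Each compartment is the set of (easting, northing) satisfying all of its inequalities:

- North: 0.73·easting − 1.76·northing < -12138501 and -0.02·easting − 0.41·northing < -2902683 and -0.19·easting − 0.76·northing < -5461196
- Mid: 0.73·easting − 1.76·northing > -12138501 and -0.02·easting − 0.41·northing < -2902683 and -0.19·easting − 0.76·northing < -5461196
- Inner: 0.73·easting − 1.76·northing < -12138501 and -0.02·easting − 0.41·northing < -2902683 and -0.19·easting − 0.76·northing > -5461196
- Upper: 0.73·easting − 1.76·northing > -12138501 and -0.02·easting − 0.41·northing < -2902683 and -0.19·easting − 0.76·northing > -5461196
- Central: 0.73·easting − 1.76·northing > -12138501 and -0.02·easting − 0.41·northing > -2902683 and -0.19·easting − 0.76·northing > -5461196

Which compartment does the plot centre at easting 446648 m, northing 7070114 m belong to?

Upper

0.73·446648 − 1.76·7070114 = -12117347.600, which is > -12138501
-0.02·446648 − 0.41·7070114 = -2907679.700, which is < -2902683
-0.19·446648 − 0.76·7070114 = -5458149.760, which is > -5461196
This sign pattern matches Upper.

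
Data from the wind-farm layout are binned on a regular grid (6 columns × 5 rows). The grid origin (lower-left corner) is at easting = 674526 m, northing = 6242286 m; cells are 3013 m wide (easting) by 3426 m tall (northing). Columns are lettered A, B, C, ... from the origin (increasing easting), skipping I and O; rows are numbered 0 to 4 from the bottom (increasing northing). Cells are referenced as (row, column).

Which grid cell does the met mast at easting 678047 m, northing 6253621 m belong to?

Column index: ⌊(678047 − 674526) / 3013⌋ = ⌊1.169⌋ = 1 → column B
Row offset from origin: ⌊(6253621 − 6242286) / 3426⌋ = ⌊3.309⌋ = 3 → row 3

(3, B)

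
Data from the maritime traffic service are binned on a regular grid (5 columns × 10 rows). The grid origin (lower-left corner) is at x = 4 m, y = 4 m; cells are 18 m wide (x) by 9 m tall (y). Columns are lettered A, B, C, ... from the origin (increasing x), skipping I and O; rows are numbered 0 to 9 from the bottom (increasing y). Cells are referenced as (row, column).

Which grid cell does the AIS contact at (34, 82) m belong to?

(8, B)

Column index: ⌊(34 − 4) / 18⌋ = ⌊1.667⌋ = 1 → column B
Row offset from origin: ⌊(82 − 4) / 9⌋ = ⌊8.667⌋ = 8 → row 8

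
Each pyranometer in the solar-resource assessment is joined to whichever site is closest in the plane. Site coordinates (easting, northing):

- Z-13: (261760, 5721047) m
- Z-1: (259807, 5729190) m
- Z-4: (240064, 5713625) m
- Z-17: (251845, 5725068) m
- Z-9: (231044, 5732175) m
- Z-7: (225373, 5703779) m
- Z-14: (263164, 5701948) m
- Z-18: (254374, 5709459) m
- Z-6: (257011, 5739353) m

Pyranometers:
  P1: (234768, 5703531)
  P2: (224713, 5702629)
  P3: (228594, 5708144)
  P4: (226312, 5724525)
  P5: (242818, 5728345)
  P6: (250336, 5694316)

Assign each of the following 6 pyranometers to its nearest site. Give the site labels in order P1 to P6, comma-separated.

P1 → Z-7 (d²=88327529.00)
P2 → Z-7 (d²=1758100.00)
P3 → Z-7 (d²=29428066.00)
P4 → Z-9 (d²=80914324.00)
P5 → Z-17 (d²=92225458.00)
P6 → Z-14 (d²=222805008.00)

Z-7, Z-7, Z-7, Z-9, Z-17, Z-14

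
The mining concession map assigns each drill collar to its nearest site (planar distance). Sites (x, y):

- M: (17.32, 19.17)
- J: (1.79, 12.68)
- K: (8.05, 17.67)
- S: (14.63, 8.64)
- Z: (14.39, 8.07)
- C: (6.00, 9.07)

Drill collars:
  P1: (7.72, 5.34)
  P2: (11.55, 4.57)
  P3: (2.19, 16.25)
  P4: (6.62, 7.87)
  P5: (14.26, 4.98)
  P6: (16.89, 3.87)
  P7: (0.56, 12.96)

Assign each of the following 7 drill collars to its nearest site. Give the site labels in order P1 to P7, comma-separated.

C, Z, J, C, Z, Z, J

P1 → C (d²=16.87)
P2 → Z (d²=20.32)
P3 → J (d²=12.90)
P4 → C (d²=1.82)
P5 → Z (d²=9.56)
P6 → Z (d²=23.89)
P7 → J (d²=1.59)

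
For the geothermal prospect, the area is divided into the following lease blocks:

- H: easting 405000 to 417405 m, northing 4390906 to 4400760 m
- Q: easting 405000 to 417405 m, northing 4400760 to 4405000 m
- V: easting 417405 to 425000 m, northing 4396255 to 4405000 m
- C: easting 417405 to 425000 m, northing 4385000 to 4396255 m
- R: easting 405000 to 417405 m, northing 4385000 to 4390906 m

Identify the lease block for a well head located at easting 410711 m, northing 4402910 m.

The point has easting = 410711 and northing = 4402910.
Only Q satisfies 405000 ≤ easting ≤ 417405 and 4400760 ≤ northing ≤ 4405000.

Q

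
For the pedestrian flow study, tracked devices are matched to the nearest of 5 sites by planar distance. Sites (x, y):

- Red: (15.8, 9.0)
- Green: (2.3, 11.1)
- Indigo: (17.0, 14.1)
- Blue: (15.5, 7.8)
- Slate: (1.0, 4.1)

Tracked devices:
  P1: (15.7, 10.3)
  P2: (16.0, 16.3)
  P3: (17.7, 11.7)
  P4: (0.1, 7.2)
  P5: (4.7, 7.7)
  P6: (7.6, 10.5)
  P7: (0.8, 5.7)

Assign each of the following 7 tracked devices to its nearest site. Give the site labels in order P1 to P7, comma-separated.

Red, Indigo, Indigo, Slate, Green, Green, Slate

P1 → Red (d²=1.70)
P2 → Indigo (d²=5.84)
P3 → Indigo (d²=6.25)
P4 → Slate (d²=10.42)
P5 → Green (d²=17.32)
P6 → Green (d²=28.45)
P7 → Slate (d²=2.60)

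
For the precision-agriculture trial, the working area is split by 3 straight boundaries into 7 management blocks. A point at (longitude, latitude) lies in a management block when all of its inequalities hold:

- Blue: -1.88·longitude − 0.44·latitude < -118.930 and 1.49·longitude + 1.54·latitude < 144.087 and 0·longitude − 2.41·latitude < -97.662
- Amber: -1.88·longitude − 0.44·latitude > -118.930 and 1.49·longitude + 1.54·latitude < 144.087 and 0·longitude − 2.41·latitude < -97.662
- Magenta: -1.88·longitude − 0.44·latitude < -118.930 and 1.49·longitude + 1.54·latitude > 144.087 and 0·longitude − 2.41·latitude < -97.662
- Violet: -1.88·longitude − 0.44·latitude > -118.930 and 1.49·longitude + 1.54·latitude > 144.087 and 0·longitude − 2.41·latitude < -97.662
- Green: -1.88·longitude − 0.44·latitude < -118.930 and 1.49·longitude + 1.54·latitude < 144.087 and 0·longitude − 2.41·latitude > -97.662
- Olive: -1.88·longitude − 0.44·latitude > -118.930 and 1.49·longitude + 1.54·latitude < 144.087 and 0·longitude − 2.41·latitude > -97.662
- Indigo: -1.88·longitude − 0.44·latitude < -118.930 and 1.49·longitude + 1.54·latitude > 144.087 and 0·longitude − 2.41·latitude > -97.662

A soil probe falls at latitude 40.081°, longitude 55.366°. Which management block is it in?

Indigo

-1.88·55.366 − 0.44·40.081 = -121.724, which is < -118.930
1.49·55.366 + 1.54·40.081 = 144.220, which is > 144.087
0·55.366 − 2.41·40.081 = -96.595, which is > -97.662
This sign pattern matches Indigo.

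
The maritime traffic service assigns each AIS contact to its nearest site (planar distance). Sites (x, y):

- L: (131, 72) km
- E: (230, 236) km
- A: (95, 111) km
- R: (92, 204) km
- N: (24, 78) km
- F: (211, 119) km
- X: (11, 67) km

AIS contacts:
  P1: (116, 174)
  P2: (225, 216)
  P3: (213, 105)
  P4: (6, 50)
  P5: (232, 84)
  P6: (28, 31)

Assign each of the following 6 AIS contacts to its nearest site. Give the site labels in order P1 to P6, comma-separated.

P1 → R (d²=1476.00)
P2 → E (d²=425.00)
P3 → F (d²=200.00)
P4 → X (d²=314.00)
P5 → F (d²=1666.00)
P6 → X (d²=1585.00)

R, E, F, X, F, X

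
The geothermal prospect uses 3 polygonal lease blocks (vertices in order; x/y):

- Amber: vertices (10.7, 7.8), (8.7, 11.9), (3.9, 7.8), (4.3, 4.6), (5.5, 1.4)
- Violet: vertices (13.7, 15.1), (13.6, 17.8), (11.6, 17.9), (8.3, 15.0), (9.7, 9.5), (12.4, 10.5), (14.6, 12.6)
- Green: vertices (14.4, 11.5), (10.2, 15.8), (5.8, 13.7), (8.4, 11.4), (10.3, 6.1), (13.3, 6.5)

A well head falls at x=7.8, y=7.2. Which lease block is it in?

Amber

Cast a ray rightward from (7.8, 7.2). For each polygon, the edges (by vertex number in listed order) whose endpoints lie on opposite sides of y = 7.2, where each meets that height, and whether that is right or left of the point:
Amber: 3–4 at x≈3.97 (left), 5–1 at x≈10.21 (right) → 1 crossing.
Violet: no edge straddles that height → 0 crossings.
Green: 4–5 at x≈9.91 (right), 6–1 at x≈13.45 (right) → 2 crossings.
Only Amber has an odd count, so the point is inside Amber.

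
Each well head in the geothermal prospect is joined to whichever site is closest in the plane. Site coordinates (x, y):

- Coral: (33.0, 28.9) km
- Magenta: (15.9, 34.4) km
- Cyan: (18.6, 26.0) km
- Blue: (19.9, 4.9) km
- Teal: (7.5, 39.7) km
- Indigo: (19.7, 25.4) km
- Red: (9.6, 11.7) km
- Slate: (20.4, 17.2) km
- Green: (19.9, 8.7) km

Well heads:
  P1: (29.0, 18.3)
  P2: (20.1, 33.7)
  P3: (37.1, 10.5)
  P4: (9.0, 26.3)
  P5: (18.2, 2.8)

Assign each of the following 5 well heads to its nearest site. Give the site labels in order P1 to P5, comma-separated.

Slate, Magenta, Green, Cyan, Blue

P1 → Slate (d²=75.17)
P2 → Magenta (d²=18.13)
P3 → Green (d²=299.08)
P4 → Cyan (d²=92.25)
P5 → Blue (d²=7.30)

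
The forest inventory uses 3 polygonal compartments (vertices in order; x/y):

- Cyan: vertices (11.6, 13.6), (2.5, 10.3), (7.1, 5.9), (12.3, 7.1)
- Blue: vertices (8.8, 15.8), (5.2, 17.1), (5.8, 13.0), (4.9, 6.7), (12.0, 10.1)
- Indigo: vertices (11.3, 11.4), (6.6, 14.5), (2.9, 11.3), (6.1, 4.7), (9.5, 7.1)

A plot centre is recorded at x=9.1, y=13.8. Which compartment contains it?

Cast a ray rightward from (9.1, 13.8). For each polygon, the edges (by vertex number in listed order) whose endpoints lie on opposite sides of y = 13.8, where each meets that height, and whether that is right or left of the point:
Cyan: no edge straddles that height → 0 crossings.
Blue: 2–3 at x≈5.68 (left), 5–1 at x≈9.92 (right) → 1 crossing.
Indigo: 1–2 at x≈7.66 (left), 2–3 at x≈5.79 (left) → 0 crossings.
Only Blue has an odd count, so the point is inside Blue.

Blue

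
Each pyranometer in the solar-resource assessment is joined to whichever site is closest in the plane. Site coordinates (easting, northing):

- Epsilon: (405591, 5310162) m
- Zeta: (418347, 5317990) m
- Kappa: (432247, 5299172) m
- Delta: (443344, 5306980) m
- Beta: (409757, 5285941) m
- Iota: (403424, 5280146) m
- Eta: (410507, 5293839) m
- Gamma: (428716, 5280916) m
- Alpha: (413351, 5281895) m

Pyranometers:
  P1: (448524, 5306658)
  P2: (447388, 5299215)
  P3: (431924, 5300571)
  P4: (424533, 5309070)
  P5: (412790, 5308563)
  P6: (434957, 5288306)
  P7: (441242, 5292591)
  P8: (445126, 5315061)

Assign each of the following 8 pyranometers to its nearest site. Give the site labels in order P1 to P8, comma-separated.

Delta, Delta, Kappa, Zeta, Epsilon, Gamma, Kappa, Delta

P1 → Delta (d²=26936084.00)
P2 → Delta (d²=76649161.00)
P3 → Kappa (d²=2061530.00)
P4 → Zeta (d²=117832996.00)
P5 → Epsilon (d²=54382402.00)
P6 → Gamma (d²=93562181.00)
P7 → Kappa (d²=124219586.00)
P8 → Delta (d²=68478085.00)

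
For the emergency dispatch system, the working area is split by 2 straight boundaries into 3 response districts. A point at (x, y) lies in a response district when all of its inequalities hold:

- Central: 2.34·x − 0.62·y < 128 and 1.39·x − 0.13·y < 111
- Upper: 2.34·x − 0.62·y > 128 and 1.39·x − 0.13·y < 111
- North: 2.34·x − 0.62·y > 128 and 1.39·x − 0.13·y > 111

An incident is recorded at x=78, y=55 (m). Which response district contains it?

Upper

2.34·78 − 0.62·55 = 148.420, which is > 128
1.39·78 − 0.13·55 = 101.270, which is < 111
This sign pattern matches Upper.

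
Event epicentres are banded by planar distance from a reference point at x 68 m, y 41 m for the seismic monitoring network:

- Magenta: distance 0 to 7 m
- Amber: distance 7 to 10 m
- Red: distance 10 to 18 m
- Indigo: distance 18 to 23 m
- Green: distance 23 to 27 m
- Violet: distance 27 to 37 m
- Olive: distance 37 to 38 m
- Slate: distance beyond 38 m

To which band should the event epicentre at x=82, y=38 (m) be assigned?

Red

Distance = √((82−68)² + (38−41)²) = √(196.000 + 9.000) = 14.318 m.
10 ≤ 14.318 < 18 → Red.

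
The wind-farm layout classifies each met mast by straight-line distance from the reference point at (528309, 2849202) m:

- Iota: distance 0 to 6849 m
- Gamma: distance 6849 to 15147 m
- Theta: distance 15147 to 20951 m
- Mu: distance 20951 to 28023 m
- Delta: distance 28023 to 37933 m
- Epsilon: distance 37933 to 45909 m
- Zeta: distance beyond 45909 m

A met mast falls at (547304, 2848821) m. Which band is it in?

Distance = √((547304−528309)² + (2848821−2849202)²) = √(360810025.000 + 145161.000) = 18998.821 m.
15147 ≤ 18998.821 < 20951 → Theta.

Theta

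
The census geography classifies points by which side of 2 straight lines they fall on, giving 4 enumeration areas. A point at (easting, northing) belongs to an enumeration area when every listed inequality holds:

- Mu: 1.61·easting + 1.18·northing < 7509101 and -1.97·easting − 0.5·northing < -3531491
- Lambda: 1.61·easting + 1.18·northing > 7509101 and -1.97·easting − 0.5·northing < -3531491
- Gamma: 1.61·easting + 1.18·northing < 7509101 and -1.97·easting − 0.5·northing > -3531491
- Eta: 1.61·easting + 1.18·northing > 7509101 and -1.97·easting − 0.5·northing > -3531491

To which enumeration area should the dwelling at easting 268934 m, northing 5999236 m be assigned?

1.61·268934 + 1.18·5999236 = 7512082.220, which is > 7509101
-1.97·268934 − 0.5·5999236 = -3529417.980, which is > -3531491
This sign pattern matches Eta.

Eta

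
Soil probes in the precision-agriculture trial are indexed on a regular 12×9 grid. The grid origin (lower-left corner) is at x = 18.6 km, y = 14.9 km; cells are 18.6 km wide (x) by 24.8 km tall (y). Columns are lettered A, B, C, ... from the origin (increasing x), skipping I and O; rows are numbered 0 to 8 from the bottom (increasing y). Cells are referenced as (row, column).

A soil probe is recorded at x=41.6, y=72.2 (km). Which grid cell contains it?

Column index: ⌊(41.6 − 18.6) / 18.6⌋ = ⌊1.237⌋ = 1 → column B
Row offset from origin: ⌊(72.2 − 14.9) / 24.8⌋ = ⌊2.310⌋ = 2 → row 2

(2, B)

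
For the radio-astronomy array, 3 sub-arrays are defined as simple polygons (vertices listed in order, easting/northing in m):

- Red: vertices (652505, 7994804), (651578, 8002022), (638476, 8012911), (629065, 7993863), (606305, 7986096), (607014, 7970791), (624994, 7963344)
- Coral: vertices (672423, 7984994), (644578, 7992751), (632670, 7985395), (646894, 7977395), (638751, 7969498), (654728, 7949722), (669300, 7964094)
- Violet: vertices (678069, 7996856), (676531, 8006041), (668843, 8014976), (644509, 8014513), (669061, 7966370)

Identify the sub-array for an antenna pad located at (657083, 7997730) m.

Violet

Cast a ray rightward from (657083, 7997730). For each polygon, the edges (by vertex number in listed order) whose endpoints lie on opposite sides of northing = 7997730, where each meets that height, and whether that is right or left of the point:
Red: 1–2 at easting≈652129.2 (left), 3–4 at easting≈630975.6 (left) → 0 crossings.
Coral: no edge straddles that height → 0 crossings.
Violet: 1–2 at easting≈677922.7 (right), 4–5 at easting≈653068.0 (left) → 1 crossing.
Only Violet has an odd count, so the point is inside Violet.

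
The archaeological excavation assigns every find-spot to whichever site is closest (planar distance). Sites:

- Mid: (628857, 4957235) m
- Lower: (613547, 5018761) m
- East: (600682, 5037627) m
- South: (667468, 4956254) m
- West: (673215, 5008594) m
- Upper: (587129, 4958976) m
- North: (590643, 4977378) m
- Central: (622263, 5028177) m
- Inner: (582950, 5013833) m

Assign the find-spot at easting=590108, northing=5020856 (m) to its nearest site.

Inner

Squared distances to each site:
Mid: 5549116642.000; Lower: 553775746.000; East: 393075917.000; South: 10157988004.000; West: 7057130093.000; Upper: 3838008841.000; North: 1890622709.000; Central: 1087541066.000; Inner: 100559493.000.
Minimum at Inner.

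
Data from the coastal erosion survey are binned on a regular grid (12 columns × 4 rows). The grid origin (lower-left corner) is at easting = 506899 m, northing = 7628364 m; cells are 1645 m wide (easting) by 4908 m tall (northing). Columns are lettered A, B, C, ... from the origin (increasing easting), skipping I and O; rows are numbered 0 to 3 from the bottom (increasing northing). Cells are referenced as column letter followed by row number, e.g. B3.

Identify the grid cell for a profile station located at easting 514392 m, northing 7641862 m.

E2

Column index: ⌊(514392 − 506899) / 1645⌋ = ⌊4.555⌋ = 4 → column E
Row offset from origin: ⌊(7641862 − 7628364) / 4908⌋ = ⌊2.750⌋ = 2 → row 2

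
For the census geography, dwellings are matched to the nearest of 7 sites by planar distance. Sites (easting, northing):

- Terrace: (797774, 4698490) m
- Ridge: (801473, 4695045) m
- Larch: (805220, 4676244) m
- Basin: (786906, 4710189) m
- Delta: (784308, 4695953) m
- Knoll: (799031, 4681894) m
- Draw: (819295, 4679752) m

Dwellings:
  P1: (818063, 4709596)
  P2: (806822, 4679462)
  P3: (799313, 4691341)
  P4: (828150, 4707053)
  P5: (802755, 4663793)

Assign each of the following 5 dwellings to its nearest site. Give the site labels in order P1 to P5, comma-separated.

P1 → Ridge (d²=486959701.00)
P2 → Larch (d²=12921928.00)
P3 → Ridge (d²=18385216.00)
P4 → Draw (d²=823755626.00)
P5 → Larch (d²=161103626.00)

Ridge, Larch, Ridge, Draw, Larch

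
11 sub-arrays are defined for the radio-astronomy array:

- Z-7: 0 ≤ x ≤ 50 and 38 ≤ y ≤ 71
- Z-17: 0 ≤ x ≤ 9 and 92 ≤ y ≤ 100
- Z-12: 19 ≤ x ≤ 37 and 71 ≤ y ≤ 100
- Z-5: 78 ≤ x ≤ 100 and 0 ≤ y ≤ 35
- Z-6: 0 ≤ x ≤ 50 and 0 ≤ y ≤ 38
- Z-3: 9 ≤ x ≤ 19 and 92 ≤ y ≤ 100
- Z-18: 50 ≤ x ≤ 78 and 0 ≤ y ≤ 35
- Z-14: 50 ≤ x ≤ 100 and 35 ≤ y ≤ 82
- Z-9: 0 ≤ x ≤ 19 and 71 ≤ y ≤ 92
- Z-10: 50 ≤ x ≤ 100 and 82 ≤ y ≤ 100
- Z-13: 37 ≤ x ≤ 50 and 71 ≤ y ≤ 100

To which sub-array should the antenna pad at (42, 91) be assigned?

The point has x = 42 and y = 91.
Only Z-13 satisfies 37 ≤ x ≤ 50 and 71 ≤ y ≤ 100.

Z-13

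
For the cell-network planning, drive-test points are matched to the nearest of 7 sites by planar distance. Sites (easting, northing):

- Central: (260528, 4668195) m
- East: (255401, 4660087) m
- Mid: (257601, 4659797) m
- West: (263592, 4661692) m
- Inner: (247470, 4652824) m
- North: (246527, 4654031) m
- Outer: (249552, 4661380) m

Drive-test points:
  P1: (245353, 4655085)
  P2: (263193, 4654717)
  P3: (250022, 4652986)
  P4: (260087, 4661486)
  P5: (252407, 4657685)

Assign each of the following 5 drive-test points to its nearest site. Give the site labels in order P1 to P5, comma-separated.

P1 → North (d²=2489192.00)
P2 → West (d²=48809826.00)
P3 → Inner (d²=6538948.00)
P4 → Mid (d²=9032917.00)
P5 → East (d²=14733640.00)

North, West, Inner, Mid, East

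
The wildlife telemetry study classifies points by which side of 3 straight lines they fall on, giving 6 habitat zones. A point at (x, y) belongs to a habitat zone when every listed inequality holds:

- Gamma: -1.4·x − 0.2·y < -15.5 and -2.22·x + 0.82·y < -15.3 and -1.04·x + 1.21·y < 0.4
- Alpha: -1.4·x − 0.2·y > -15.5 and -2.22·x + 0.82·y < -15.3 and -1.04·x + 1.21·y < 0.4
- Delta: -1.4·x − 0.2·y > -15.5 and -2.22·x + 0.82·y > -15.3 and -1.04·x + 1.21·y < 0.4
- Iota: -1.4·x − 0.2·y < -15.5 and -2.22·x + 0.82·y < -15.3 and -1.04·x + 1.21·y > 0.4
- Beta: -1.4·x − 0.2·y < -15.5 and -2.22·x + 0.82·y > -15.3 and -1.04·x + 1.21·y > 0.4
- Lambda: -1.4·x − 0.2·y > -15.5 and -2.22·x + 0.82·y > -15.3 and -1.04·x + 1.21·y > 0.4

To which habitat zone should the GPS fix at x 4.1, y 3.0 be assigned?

-1.4·4.1 − 0.2·3.0 = -6.340, which is > -15.5
-2.22·4.1 + 0.82·3.0 = -6.642, which is > -15.3
-1.04·4.1 + 1.21·3.0 = -0.634, which is < 0.4
This sign pattern matches Delta.

Delta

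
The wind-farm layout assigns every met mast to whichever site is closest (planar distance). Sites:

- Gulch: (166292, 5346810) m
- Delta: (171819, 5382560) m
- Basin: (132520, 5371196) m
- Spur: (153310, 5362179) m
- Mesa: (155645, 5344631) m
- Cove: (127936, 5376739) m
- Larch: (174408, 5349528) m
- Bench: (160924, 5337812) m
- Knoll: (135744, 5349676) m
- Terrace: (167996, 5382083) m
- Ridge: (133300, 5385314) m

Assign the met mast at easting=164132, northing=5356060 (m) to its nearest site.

Squared distances to each site:
Gulch: 90228100.000; Delta: 761339969.000; Basin: 1228417040.000; Spur: 154557845.000; Mesa: 202651210.000; Cove: 1737771457.000; Larch: 148263200.000; Bench: 343280768.000; Knoll: 846634000.000; Terrace: 692127025.000; Ridge: 1806408740.000.
Minimum at Gulch.

Gulch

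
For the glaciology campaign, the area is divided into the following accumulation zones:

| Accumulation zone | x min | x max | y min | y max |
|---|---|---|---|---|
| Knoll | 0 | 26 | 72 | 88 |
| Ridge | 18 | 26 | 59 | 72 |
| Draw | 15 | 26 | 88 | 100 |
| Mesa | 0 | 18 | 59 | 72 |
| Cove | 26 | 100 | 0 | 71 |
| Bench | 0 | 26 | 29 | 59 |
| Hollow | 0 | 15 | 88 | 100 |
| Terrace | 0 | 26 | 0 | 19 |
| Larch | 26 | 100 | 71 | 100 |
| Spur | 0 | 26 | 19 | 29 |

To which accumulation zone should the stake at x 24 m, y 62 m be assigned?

The point has x = 24 and y = 62.
Only Ridge satisfies 18 ≤ x ≤ 26 and 59 ≤ y ≤ 72.

Ridge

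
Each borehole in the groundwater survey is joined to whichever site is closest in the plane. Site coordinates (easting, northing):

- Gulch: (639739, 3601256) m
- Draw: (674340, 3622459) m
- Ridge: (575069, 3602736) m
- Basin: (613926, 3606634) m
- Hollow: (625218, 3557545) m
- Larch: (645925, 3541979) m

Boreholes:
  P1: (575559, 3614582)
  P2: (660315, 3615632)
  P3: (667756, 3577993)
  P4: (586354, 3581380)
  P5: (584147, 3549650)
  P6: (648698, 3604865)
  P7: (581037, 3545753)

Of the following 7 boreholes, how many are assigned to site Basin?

0

P1 → Ridge
P2 → Draw
P3 → Gulch
P4 → Ridge
P5 → Hollow
P6 → Gulch
P7 → Hollow
0 of the 7 go to Basin.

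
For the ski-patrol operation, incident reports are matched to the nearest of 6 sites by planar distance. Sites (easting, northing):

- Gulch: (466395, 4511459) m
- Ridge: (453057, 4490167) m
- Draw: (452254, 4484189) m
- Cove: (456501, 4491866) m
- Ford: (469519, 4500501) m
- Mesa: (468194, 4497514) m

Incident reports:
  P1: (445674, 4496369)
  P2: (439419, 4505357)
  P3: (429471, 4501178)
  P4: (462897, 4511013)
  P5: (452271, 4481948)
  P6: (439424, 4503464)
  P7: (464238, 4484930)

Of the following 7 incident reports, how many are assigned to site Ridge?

4

P1 → Ridge
P2 → Ridge
P3 → Ridge
P4 → Gulch
P5 → Draw
P6 → Ridge
P7 → Cove
4 of the 7 go to Ridge.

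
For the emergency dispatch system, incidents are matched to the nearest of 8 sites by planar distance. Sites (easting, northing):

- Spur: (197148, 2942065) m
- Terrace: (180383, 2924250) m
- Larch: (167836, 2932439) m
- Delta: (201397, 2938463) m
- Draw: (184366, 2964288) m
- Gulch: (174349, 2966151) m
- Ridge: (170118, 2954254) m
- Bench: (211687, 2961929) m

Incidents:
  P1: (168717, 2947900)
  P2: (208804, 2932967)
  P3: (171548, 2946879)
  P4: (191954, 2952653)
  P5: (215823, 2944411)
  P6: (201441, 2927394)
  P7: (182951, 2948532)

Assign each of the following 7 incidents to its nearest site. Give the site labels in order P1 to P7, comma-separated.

Ridge, Delta, Ridge, Spur, Delta, Delta, Ridge

P1 → Ridge (d²=42336117.00)
P2 → Delta (d²=85069665.00)
P3 → Ridge (d²=56435525.00)
P4 → Spur (d²=139083380.00)
P5 → Delta (d²=243488180.00)
P6 → Delta (d²=122524697.00)
P7 → Ridge (d²=197427173.00)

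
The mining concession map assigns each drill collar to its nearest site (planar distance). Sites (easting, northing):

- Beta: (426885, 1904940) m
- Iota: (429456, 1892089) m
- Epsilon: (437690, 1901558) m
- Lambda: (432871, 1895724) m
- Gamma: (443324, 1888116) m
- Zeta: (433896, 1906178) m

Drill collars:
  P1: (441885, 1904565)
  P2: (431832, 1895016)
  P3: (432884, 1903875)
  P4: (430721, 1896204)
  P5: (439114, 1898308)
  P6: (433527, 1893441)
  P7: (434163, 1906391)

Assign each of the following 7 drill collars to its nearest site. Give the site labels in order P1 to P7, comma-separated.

Epsilon, Lambda, Zeta, Lambda, Epsilon, Lambda, Zeta

P1 → Epsilon (d²=26640074.00)
P2 → Lambda (d²=1580785.00)
P3 → Zeta (d²=6327953.00)
P4 → Lambda (d²=4852900.00)
P5 → Epsilon (d²=12590276.00)
P6 → Lambda (d²=5642425.00)
P7 → Zeta (d²=116658.00)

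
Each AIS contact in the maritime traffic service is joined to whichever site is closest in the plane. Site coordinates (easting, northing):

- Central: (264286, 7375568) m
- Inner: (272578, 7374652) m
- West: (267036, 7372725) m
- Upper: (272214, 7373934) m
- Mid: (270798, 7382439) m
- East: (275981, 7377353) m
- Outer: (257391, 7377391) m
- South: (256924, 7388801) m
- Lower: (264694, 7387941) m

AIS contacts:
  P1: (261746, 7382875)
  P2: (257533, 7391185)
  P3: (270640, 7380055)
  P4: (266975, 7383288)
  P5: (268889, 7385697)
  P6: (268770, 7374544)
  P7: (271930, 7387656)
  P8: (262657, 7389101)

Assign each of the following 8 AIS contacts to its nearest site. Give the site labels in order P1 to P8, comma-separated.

P1 → Lower (d²=34355060.00)
P2 → South (d²=6054337.00)
P3 → Mid (d²=5708420.00)
P4 → Mid (d²=15336130.00)
P5 → Mid (d²=14258845.00)
P6 → West (d²=6315517.00)
P7 → Mid (d²=28498513.00)
P8 → Lower (d²=5494969.00)

Lower, South, Mid, Mid, Mid, West, Mid, Lower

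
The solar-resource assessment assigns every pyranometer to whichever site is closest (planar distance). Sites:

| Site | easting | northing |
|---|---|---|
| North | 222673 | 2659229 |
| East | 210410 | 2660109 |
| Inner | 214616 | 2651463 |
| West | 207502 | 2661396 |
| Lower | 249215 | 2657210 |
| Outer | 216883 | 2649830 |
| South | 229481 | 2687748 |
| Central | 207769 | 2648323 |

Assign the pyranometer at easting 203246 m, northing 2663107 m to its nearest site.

Squared distances to each site:
North: 392447213.000; East: 60310900.000; Inner: 264859636.000; West: 21041057.000; Lower: 2147923570.000; Outer: 362246498.000; South: 1295454106.000; Central: 239024185.000.
Minimum at West.

West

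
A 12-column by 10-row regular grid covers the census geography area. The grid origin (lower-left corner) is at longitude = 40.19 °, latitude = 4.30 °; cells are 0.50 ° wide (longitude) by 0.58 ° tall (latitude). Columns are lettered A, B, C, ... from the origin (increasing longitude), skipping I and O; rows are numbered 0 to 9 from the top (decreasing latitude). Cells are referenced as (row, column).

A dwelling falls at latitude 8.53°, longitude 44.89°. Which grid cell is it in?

(2, K)

Column index: ⌊(44.89 − 40.19) / 0.50⌋ = ⌊9.400⌋ = 9 → column K
Row offset from origin: ⌊(8.53 − 4.30) / 0.58⌋ = ⌊7.293⌋ = 7 → row 2 (counted from top)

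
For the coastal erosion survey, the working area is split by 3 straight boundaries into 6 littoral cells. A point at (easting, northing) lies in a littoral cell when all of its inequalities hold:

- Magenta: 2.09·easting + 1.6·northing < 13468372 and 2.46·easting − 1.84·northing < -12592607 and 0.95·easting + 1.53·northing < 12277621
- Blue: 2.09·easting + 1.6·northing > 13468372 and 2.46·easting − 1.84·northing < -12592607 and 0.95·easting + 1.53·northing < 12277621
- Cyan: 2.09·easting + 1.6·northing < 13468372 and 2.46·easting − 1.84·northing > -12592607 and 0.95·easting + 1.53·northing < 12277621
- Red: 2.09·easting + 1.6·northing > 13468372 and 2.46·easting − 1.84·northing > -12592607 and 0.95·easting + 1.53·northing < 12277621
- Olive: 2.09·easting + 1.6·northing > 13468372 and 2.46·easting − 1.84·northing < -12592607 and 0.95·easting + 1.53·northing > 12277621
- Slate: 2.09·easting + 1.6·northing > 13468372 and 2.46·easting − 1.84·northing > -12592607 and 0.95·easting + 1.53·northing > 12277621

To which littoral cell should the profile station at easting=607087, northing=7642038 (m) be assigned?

2.09·607087 + 1.6·7642038 = 13496072.630, which is > 13468372
2.46·607087 − 1.84·7642038 = -12567915.900, which is > -12592607
0.95·607087 + 1.53·7642038 = 12269050.790, which is < 12277621
This sign pattern matches Red.

Red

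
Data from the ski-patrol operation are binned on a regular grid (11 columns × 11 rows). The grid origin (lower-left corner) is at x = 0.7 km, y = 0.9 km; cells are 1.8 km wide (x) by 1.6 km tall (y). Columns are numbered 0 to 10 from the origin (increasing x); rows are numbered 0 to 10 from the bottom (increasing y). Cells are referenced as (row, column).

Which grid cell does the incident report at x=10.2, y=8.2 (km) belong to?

(4, 5)

Column index: ⌊(10.2 − 0.7) / 1.8⌋ = ⌊5.278⌋ = 5
Row offset from origin: ⌊(8.2 − 0.9) / 1.6⌋ = ⌊4.562⌋ = 4 → row 4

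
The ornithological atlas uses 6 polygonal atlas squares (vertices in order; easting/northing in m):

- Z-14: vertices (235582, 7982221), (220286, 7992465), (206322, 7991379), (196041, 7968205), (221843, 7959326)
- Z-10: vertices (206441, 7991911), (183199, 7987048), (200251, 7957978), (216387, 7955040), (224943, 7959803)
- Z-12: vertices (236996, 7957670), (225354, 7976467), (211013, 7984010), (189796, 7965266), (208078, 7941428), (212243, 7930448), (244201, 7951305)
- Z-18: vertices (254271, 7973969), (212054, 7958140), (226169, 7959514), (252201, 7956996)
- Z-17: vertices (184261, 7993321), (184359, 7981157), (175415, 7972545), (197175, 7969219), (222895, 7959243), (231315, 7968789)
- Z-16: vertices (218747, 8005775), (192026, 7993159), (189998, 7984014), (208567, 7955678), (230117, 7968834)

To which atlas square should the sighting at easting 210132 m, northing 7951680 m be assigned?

Cast a ray rightward from (210132, 7951680). For each polygon, the edges (by vertex number in listed order) whose endpoints lie on opposite sides of northing = 7951680, where each meets that height, and whether that is right or left of the point:
Z-14: no edge straddles that height → 0 crossings.
Z-10: no edge straddles that height → 0 crossings.
Z-12: 4–5 at easting≈200215.5 (left), 7–1 at easting≈243776.5 (right) → 1 crossing.
Z-18: no edge straddles that height → 0 crossings.
Z-17: no edge straddles that height → 0 crossings.
Z-16: no edge straddles that height → 0 crossings.
Only Z-12 has an odd count, so the point is inside Z-12.

Z-12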